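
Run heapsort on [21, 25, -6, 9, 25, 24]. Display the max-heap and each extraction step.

Build heap: [25, 25, 24, 9, 21, -6]
Extract 25: [25, 21, 24, 9, -6, 25]
Extract 25: [24, 21, -6, 9, 25, 25]
Extract 24: [21, 9, -6, 24, 25, 25]
Extract 21: [9, -6, 21, 24, 25, 25]
Extract 9: [-6, 9, 21, 24, 25, 25]


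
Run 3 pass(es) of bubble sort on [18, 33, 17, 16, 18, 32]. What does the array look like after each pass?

After pass 1: [18, 17, 16, 18, 32, 33] (4 swaps)
After pass 2: [17, 16, 18, 18, 32, 33] (2 swaps)
After pass 3: [16, 17, 18, 18, 32, 33] (1 swaps)
Total swaps: 7


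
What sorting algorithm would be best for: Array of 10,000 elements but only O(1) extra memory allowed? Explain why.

Best choice: Heapsort
Reason: Heapsort rearranges the array in place using O(1) auxiliary space and still guarantees O(n log n) time; quicksort partitions in place but needs Theta(log n) stack space for recursion (O(n) in the worst case), and mergesort requires O(n) auxiliary space


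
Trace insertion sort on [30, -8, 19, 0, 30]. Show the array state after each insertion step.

First element 30 is already 'sorted'
Insert -8: shifted 1 elements -> [-8, 30, 19, 0, 30]
Insert 19: shifted 1 elements -> [-8, 19, 30, 0, 30]
Insert 0: shifted 2 elements -> [-8, 0, 19, 30, 30]
Insert 30: shifted 0 elements -> [-8, 0, 19, 30, 30]


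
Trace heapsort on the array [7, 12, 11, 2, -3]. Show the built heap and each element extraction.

Build heap: [12, 7, 11, 2, -3]
Extract 12: [11, 7, -3, 2, 12]
Extract 11: [7, 2, -3, 11, 12]
Extract 7: [2, -3, 7, 11, 12]
Extract 2: [-3, 2, 7, 11, 12]


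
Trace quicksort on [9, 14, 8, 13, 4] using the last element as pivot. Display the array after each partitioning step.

Partition 1: pivot=4 at index 0 -> [4, 14, 8, 13, 9]
Partition 2: pivot=9 at index 2 -> [4, 8, 9, 13, 14]
Partition 3: pivot=14 at index 4 -> [4, 8, 9, 13, 14]


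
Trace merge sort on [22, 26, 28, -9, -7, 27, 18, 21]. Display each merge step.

Divide and conquer:
  Merge [22] + [26] -> [22, 26]
  Merge [28] + [-9] -> [-9, 28]
  Merge [22, 26] + [-9, 28] -> [-9, 22, 26, 28]
  Merge [-7] + [27] -> [-7, 27]
  Merge [18] + [21] -> [18, 21]
  Merge [-7, 27] + [18, 21] -> [-7, 18, 21, 27]
  Merge [-9, 22, 26, 28] + [-7, 18, 21, 27] -> [-9, -7, 18, 21, 22, 26, 27, 28]


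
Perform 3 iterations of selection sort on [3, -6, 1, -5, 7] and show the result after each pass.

Pass 1: Select minimum -6 at index 1, swap -> [-6, 3, 1, -5, 7]
Pass 2: Select minimum -5 at index 3, swap -> [-6, -5, 1, 3, 7]
Pass 3: Select minimum 1 at index 2, swap -> [-6, -5, 1, 3, 7]


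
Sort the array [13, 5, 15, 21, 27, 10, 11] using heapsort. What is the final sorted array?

Build heap: [27, 21, 15, 13, 5, 10, 11]
Extract 27: [21, 13, 15, 11, 5, 10, 27]
Extract 21: [15, 13, 10, 11, 5, 21, 27]
Extract 15: [13, 11, 10, 5, 15, 21, 27]
Extract 13: [11, 5, 10, 13, 15, 21, 27]
Extract 11: [10, 5, 11, 13, 15, 21, 27]
Extract 10: [5, 10, 11, 13, 15, 21, 27]


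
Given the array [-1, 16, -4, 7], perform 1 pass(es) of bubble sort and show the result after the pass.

After pass 1: [-1, -4, 7, 16] (2 swaps)
Total swaps: 2


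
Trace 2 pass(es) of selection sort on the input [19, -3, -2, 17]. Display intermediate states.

Pass 1: Select minimum -3 at index 1, swap -> [-3, 19, -2, 17]
Pass 2: Select minimum -2 at index 2, swap -> [-3, -2, 19, 17]


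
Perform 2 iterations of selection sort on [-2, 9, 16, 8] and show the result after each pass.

Pass 1: Select minimum -2 at index 0, swap -> [-2, 9, 16, 8]
Pass 2: Select minimum 8 at index 3, swap -> [-2, 8, 16, 9]


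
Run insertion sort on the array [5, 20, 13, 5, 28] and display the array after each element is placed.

First element 5 is already 'sorted'
Insert 20: shifted 0 elements -> [5, 20, 13, 5, 28]
Insert 13: shifted 1 elements -> [5, 13, 20, 5, 28]
Insert 5: shifted 2 elements -> [5, 5, 13, 20, 28]
Insert 28: shifted 0 elements -> [5, 5, 13, 20, 28]


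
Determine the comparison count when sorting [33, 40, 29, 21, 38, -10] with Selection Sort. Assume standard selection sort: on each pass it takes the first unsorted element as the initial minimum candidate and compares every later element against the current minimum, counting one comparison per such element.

Pass 1: scan indices 1..5 for the minimum = 5 comparison(s); min is -10, place at index 0 -> [-10, 40, 29, 21, 38, 33]
Pass 2: scan indices 2..5 for the minimum = 4 comparison(s); min is 21, place at index 1 -> [-10, 21, 29, 40, 38, 33]
Pass 3: scan indices 3..5 for the minimum = 3 comparison(s); min is 29, place at index 2 -> [-10, 21, 29, 40, 38, 33]
Pass 4: scan indices 4..5 for the minimum = 2 comparison(s); min is 33, place at index 3 -> [-10, 21, 29, 33, 38, 40]
Pass 5: scan indices 5..5 for the minimum = 1 comparison(s); min is 38, place at index 4 -> [-10, 21, 29, 33, 38, 40]
Selection sort always scans the whole unsorted suffix, so the count is (n-1) + (n-2) + ... + 1 = n(n-1)/2 = 6*5/2 = 15 regardless of the input order.
Total comparisons: 5 + 4 + 3 + 2 + 1 = 15


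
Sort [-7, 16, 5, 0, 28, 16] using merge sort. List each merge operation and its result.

Divide and conquer:
  Merge [16] + [5] -> [5, 16]
  Merge [-7] + [5, 16] -> [-7, 5, 16]
  Merge [28] + [16] -> [16, 28]
  Merge [0] + [16, 28] -> [0, 16, 28]
  Merge [-7, 5, 16] + [0, 16, 28] -> [-7, 0, 5, 16, 16, 28]


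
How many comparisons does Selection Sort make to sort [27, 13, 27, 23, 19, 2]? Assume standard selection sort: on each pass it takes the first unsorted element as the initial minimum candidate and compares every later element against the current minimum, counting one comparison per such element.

Pass 1: scan indices 1..5 for the minimum = 5 comparison(s); min is 2, place at index 0 -> [2, 13, 27, 23, 19, 27]
Pass 2: scan indices 2..5 for the minimum = 4 comparison(s); min is 13, place at index 1 -> [2, 13, 27, 23, 19, 27]
Pass 3: scan indices 3..5 for the minimum = 3 comparison(s); min is 19, place at index 2 -> [2, 13, 19, 23, 27, 27]
Pass 4: scan indices 4..5 for the minimum = 2 comparison(s); min is 23, place at index 3 -> [2, 13, 19, 23, 27, 27]
Pass 5: scan indices 5..5 for the minimum = 1 comparison(s); min is 27, place at index 4 -> [2, 13, 19, 23, 27, 27]
Selection sort always scans the whole unsorted suffix, so the count is (n-1) + (n-2) + ... + 1 = n(n-1)/2 = 6*5/2 = 15 regardless of the input order.
Total comparisons: 5 + 4 + 3 + 2 + 1 = 15


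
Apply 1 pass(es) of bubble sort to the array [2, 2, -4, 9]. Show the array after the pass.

After pass 1: [2, -4, 2, 9] (1 swaps)
Total swaps: 1


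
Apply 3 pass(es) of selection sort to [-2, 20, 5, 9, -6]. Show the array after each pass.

Pass 1: Select minimum -6 at index 4, swap -> [-6, 20, 5, 9, -2]
Pass 2: Select minimum -2 at index 4, swap -> [-6, -2, 5, 9, 20]
Pass 3: Select minimum 5 at index 2, swap -> [-6, -2, 5, 9, 20]


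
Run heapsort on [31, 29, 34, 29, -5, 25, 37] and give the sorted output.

Build heap: [37, 29, 34, 29, -5, 25, 31]
Extract 37: [34, 29, 31, 29, -5, 25, 37]
Extract 34: [31, 29, 25, 29, -5, 34, 37]
Extract 31: [29, 29, 25, -5, 31, 34, 37]
Extract 29: [29, -5, 25, 29, 31, 34, 37]
Extract 29: [25, -5, 29, 29, 31, 34, 37]
Extract 25: [-5, 25, 29, 29, 31, 34, 37]


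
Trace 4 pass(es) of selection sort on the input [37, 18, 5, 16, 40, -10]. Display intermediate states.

Pass 1: Select minimum -10 at index 5, swap -> [-10, 18, 5, 16, 40, 37]
Pass 2: Select minimum 5 at index 2, swap -> [-10, 5, 18, 16, 40, 37]
Pass 3: Select minimum 16 at index 3, swap -> [-10, 5, 16, 18, 40, 37]
Pass 4: Select minimum 18 at index 3, swap -> [-10, 5, 16, 18, 40, 37]


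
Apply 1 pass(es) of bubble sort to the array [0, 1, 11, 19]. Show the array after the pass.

After pass 1: [0, 1, 11, 19] (0 swaps)
Total swaps: 0


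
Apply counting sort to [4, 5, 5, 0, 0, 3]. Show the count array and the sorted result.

Count array: [2, 0, 0, 1, 1, 2]
(count[i] = number of elements equal to i)
Cumulative count: [2, 2, 2, 3, 4, 6]
Sorted: [0, 0, 3, 4, 5, 5]


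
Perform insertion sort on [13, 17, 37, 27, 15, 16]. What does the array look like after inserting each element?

First element 13 is already 'sorted'
Insert 17: shifted 0 elements -> [13, 17, 37, 27, 15, 16]
Insert 37: shifted 0 elements -> [13, 17, 37, 27, 15, 16]
Insert 27: shifted 1 elements -> [13, 17, 27, 37, 15, 16]
Insert 15: shifted 3 elements -> [13, 15, 17, 27, 37, 16]
Insert 16: shifted 3 elements -> [13, 15, 16, 17, 27, 37]


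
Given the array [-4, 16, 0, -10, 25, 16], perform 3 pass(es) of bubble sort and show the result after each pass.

After pass 1: [-4, 0, -10, 16, 16, 25] (3 swaps)
After pass 2: [-4, -10, 0, 16, 16, 25] (1 swaps)
After pass 3: [-10, -4, 0, 16, 16, 25] (1 swaps)
Total swaps: 5


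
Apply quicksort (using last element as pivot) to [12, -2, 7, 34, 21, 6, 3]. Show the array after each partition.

Partition 1: pivot=3 at index 1 -> [-2, 3, 7, 34, 21, 6, 12]
Partition 2: pivot=12 at index 4 -> [-2, 3, 7, 6, 12, 34, 21]
Partition 3: pivot=6 at index 2 -> [-2, 3, 6, 7, 12, 34, 21]
Partition 4: pivot=21 at index 5 -> [-2, 3, 6, 7, 12, 21, 34]


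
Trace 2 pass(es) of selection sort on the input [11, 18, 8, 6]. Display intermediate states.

Pass 1: Select minimum 6 at index 3, swap -> [6, 18, 8, 11]
Pass 2: Select minimum 8 at index 2, swap -> [6, 8, 18, 11]


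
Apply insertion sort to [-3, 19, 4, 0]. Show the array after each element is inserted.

First element -3 is already 'sorted'
Insert 19: shifted 0 elements -> [-3, 19, 4, 0]
Insert 4: shifted 1 elements -> [-3, 4, 19, 0]
Insert 0: shifted 2 elements -> [-3, 0, 4, 19]


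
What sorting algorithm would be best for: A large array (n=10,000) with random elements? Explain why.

Best choice: Quicksort or Mergesort
Reason: Both have O(n log n) average case; quicksort has lower constant factors


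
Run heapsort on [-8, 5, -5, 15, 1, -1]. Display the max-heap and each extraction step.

Build heap: [15, 5, -1, -8, 1, -5]
Extract 15: [5, 1, -1, -8, -5, 15]
Extract 5: [1, -5, -1, -8, 5, 15]
Extract 1: [-1, -5, -8, 1, 5, 15]
Extract -1: [-5, -8, -1, 1, 5, 15]
Extract -5: [-8, -5, -1, 1, 5, 15]


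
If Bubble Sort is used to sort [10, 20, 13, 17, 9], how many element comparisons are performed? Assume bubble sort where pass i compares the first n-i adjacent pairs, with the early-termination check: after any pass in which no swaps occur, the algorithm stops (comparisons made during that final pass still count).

Pass 1: compare adjacent pairs (0,1)..(3,4) = 4 comparison(s), 3 swap(s) -> [10, 13, 17, 9, 20]
Pass 2: compare adjacent pairs (0,1)..(2,3) = 3 comparison(s), 1 swap(s) -> [10, 13, 9, 17, 20]
Pass 3: compare adjacent pairs (0,1)..(1,2) = 2 comparison(s), 1 swap(s) -> [10, 9, 13, 17, 20]
Pass 4: compare adjacent pairs (0,1)..(0,1) = 1 comparison(s), 1 swap(s) -> [9, 10, 13, 17, 20]
Every pass made at least one swap, so all n-1 passes run.
Total comparisons: 4 + 3 + 2 + 1 = 10


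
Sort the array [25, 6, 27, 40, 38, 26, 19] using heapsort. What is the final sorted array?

Build heap: [40, 38, 27, 6, 25, 26, 19]
Extract 40: [38, 25, 27, 6, 19, 26, 40]
Extract 38: [27, 25, 26, 6, 19, 38, 40]
Extract 27: [26, 25, 19, 6, 27, 38, 40]
Extract 26: [25, 6, 19, 26, 27, 38, 40]
Extract 25: [19, 6, 25, 26, 27, 38, 40]
Extract 19: [6, 19, 25, 26, 27, 38, 40]


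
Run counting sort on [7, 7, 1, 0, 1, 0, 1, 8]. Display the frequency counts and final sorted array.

Count array: [2, 3, 0, 0, 0, 0, 0, 2, 1]
(count[i] = number of elements equal to i)
Cumulative count: [2, 5, 5, 5, 5, 5, 5, 7, 8]
Sorted: [0, 0, 1, 1, 1, 7, 7, 8]


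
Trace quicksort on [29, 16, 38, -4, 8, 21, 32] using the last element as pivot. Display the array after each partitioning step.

Partition 1: pivot=32 at index 5 -> [29, 16, -4, 8, 21, 32, 38]
Partition 2: pivot=21 at index 3 -> [16, -4, 8, 21, 29, 32, 38]
Partition 3: pivot=8 at index 1 -> [-4, 8, 16, 21, 29, 32, 38]


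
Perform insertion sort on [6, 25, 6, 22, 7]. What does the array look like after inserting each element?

First element 6 is already 'sorted'
Insert 25: shifted 0 elements -> [6, 25, 6, 22, 7]
Insert 6: shifted 1 elements -> [6, 6, 25, 22, 7]
Insert 22: shifted 1 elements -> [6, 6, 22, 25, 7]
Insert 7: shifted 2 elements -> [6, 6, 7, 22, 25]


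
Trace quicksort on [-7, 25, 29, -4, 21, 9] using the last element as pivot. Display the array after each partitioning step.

Partition 1: pivot=9 at index 2 -> [-7, -4, 9, 25, 21, 29]
Partition 2: pivot=-4 at index 1 -> [-7, -4, 9, 25, 21, 29]
Partition 3: pivot=29 at index 5 -> [-7, -4, 9, 25, 21, 29]
Partition 4: pivot=21 at index 3 -> [-7, -4, 9, 21, 25, 29]


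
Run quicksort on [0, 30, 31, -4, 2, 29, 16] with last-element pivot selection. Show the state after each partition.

Partition 1: pivot=16 at index 3 -> [0, -4, 2, 16, 31, 29, 30]
Partition 2: pivot=2 at index 2 -> [0, -4, 2, 16, 31, 29, 30]
Partition 3: pivot=-4 at index 0 -> [-4, 0, 2, 16, 31, 29, 30]
Partition 4: pivot=30 at index 5 -> [-4, 0, 2, 16, 29, 30, 31]


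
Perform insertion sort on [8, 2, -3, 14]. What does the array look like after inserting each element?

First element 8 is already 'sorted'
Insert 2: shifted 1 elements -> [2, 8, -3, 14]
Insert -3: shifted 2 elements -> [-3, 2, 8, 14]
Insert 14: shifted 0 elements -> [-3, 2, 8, 14]


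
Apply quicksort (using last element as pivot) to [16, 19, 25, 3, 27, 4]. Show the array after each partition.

Partition 1: pivot=4 at index 1 -> [3, 4, 25, 16, 27, 19]
Partition 2: pivot=19 at index 3 -> [3, 4, 16, 19, 27, 25]
Partition 3: pivot=25 at index 4 -> [3, 4, 16, 19, 25, 27]


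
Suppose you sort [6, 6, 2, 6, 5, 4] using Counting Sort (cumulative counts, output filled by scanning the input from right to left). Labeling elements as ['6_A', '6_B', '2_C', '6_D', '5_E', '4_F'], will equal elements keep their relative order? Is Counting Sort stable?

Trace Counting Sort on the labeled array (the key is the number; the letter only tracks identity):
  Counts for values 0..6: [0, 0, 1, 0, 1, 1, 3]
  Cumulative counts: [0, 0, 1, 1, 2, 3, 6]
  Scan right to left: place 4_F at output index 1
  Scan right to left: place 5_E at output index 2
  Scan right to left: place 6_D at output index 5
  Scan right to left: place 2_C at output index 0
  Scan right to left: place 6_B at output index 4
  Scan right to left: place 6_A at output index 3
  Output: [2_C, 4_F, 5_E, 6_A, 6_B, 6_D]
Equal keys:
  value 6: originally 6_A, 6_B, 6_D; after sorting 6_A, 6_B, 6_D -> order preserved
All equal keys kept their original relative order. Counting Sort is stable: scanning the input right to left with decreasing cumulative counts places later duplicates at later output positions.
Answer: Stable


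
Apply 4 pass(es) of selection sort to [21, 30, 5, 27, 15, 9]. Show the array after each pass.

Pass 1: Select minimum 5 at index 2, swap -> [5, 30, 21, 27, 15, 9]
Pass 2: Select minimum 9 at index 5, swap -> [5, 9, 21, 27, 15, 30]
Pass 3: Select minimum 15 at index 4, swap -> [5, 9, 15, 27, 21, 30]
Pass 4: Select minimum 21 at index 4, swap -> [5, 9, 15, 21, 27, 30]


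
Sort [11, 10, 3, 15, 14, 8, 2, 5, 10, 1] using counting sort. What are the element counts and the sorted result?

Count array: [0, 1, 1, 1, 0, 1, 0, 0, 1, 0, 2, 1, 0, 0, 1, 1]
(count[i] = number of elements equal to i)
Cumulative count: [0, 1, 2, 3, 3, 4, 4, 4, 5, 5, 7, 8, 8, 8, 9, 10]
Sorted: [1, 2, 3, 5, 8, 10, 10, 11, 14, 15]


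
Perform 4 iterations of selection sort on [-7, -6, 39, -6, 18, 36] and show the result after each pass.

Pass 1: Select minimum -7 at index 0, swap -> [-7, -6, 39, -6, 18, 36]
Pass 2: Select minimum -6 at index 1, swap -> [-7, -6, 39, -6, 18, 36]
Pass 3: Select minimum -6 at index 3, swap -> [-7, -6, -6, 39, 18, 36]
Pass 4: Select minimum 18 at index 4, swap -> [-7, -6, -6, 18, 39, 36]


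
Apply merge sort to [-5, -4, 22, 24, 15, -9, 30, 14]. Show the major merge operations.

Divide and conquer:
  Merge [-5] + [-4] -> [-5, -4]
  Merge [22] + [24] -> [22, 24]
  Merge [-5, -4] + [22, 24] -> [-5, -4, 22, 24]
  Merge [15] + [-9] -> [-9, 15]
  Merge [30] + [14] -> [14, 30]
  Merge [-9, 15] + [14, 30] -> [-9, 14, 15, 30]
  Merge [-5, -4, 22, 24] + [-9, 14, 15, 30] -> [-9, -5, -4, 14, 15, 22, 24, 30]


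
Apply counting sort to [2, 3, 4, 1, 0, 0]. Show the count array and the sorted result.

Count array: [2, 1, 1, 1, 1]
(count[i] = number of elements equal to i)
Cumulative count: [2, 3, 4, 5, 6]
Sorted: [0, 0, 1, 2, 3, 4]


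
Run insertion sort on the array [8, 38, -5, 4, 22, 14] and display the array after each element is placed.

First element 8 is already 'sorted'
Insert 38: shifted 0 elements -> [8, 38, -5, 4, 22, 14]
Insert -5: shifted 2 elements -> [-5, 8, 38, 4, 22, 14]
Insert 4: shifted 2 elements -> [-5, 4, 8, 38, 22, 14]
Insert 22: shifted 1 elements -> [-5, 4, 8, 22, 38, 14]
Insert 14: shifted 2 elements -> [-5, 4, 8, 14, 22, 38]


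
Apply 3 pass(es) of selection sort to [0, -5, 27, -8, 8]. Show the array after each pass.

Pass 1: Select minimum -8 at index 3, swap -> [-8, -5, 27, 0, 8]
Pass 2: Select minimum -5 at index 1, swap -> [-8, -5, 27, 0, 8]
Pass 3: Select minimum 0 at index 3, swap -> [-8, -5, 0, 27, 8]


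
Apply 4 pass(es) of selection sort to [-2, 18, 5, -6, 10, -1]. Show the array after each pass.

Pass 1: Select minimum -6 at index 3, swap -> [-6, 18, 5, -2, 10, -1]
Pass 2: Select minimum -2 at index 3, swap -> [-6, -2, 5, 18, 10, -1]
Pass 3: Select minimum -1 at index 5, swap -> [-6, -2, -1, 18, 10, 5]
Pass 4: Select minimum 5 at index 5, swap -> [-6, -2, -1, 5, 10, 18]


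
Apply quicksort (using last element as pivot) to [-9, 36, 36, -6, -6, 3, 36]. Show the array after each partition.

Partition 1: pivot=36 at index 6 -> [-9, 36, 36, -6, -6, 3, 36]
Partition 2: pivot=3 at index 3 -> [-9, -6, -6, 3, 36, 36, 36]
Partition 3: pivot=-6 at index 2 -> [-9, -6, -6, 3, 36, 36, 36]
Partition 4: pivot=-6 at index 1 -> [-9, -6, -6, 3, 36, 36, 36]
Partition 5: pivot=36 at index 5 -> [-9, -6, -6, 3, 36, 36, 36]


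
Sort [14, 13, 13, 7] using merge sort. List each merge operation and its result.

Divide and conquer:
  Merge [14] + [13] -> [13, 14]
  Merge [13] + [7] -> [7, 13]
  Merge [13, 14] + [7, 13] -> [7, 13, 13, 14]


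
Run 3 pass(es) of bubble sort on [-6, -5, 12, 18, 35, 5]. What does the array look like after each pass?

After pass 1: [-6, -5, 12, 18, 5, 35] (1 swaps)
After pass 2: [-6, -5, 12, 5, 18, 35] (1 swaps)
After pass 3: [-6, -5, 5, 12, 18, 35] (1 swaps)
Total swaps: 3


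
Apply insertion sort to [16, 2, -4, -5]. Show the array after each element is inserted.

First element 16 is already 'sorted'
Insert 2: shifted 1 elements -> [2, 16, -4, -5]
Insert -4: shifted 2 elements -> [-4, 2, 16, -5]
Insert -5: shifted 3 elements -> [-5, -4, 2, 16]


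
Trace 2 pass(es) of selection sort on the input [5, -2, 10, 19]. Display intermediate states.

Pass 1: Select minimum -2 at index 1, swap -> [-2, 5, 10, 19]
Pass 2: Select minimum 5 at index 1, swap -> [-2, 5, 10, 19]


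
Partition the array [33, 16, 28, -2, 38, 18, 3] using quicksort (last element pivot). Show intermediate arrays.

Partition 1: pivot=3 at index 1 -> [-2, 3, 28, 33, 38, 18, 16]
Partition 2: pivot=16 at index 2 -> [-2, 3, 16, 33, 38, 18, 28]
Partition 3: pivot=28 at index 4 -> [-2, 3, 16, 18, 28, 33, 38]
Partition 4: pivot=38 at index 6 -> [-2, 3, 16, 18, 28, 33, 38]


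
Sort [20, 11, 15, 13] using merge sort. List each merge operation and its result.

Divide and conquer:
  Merge [20] + [11] -> [11, 20]
  Merge [15] + [13] -> [13, 15]
  Merge [11, 20] + [13, 15] -> [11, 13, 15, 20]


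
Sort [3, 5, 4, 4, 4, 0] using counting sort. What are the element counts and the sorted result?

Count array: [1, 0, 0, 1, 3, 1]
(count[i] = number of elements equal to i)
Cumulative count: [1, 1, 1, 2, 5, 6]
Sorted: [0, 3, 4, 4, 4, 5]


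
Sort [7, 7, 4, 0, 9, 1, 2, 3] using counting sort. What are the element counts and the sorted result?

Count array: [1, 1, 1, 1, 1, 0, 0, 2, 0, 1]
(count[i] = number of elements equal to i)
Cumulative count: [1, 2, 3, 4, 5, 5, 5, 7, 7, 8]
Sorted: [0, 1, 2, 3, 4, 7, 7, 9]


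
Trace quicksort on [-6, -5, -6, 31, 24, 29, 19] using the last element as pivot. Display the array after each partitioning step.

Partition 1: pivot=19 at index 3 -> [-6, -5, -6, 19, 24, 29, 31]
Partition 2: pivot=-6 at index 1 -> [-6, -6, -5, 19, 24, 29, 31]
Partition 3: pivot=31 at index 6 -> [-6, -6, -5, 19, 24, 29, 31]
Partition 4: pivot=29 at index 5 -> [-6, -6, -5, 19, 24, 29, 31]


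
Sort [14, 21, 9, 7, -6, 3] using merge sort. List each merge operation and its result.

Divide and conquer:
  Merge [21] + [9] -> [9, 21]
  Merge [14] + [9, 21] -> [9, 14, 21]
  Merge [-6] + [3] -> [-6, 3]
  Merge [7] + [-6, 3] -> [-6, 3, 7]
  Merge [9, 14, 21] + [-6, 3, 7] -> [-6, 3, 7, 9, 14, 21]


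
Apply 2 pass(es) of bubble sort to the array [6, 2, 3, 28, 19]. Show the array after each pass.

After pass 1: [2, 3, 6, 19, 28] (3 swaps)
After pass 2: [2, 3, 6, 19, 28] (0 swaps)
Total swaps: 3


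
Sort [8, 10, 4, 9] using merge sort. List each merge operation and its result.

Divide and conquer:
  Merge [8] + [10] -> [8, 10]
  Merge [4] + [9] -> [4, 9]
  Merge [8, 10] + [4, 9] -> [4, 8, 9, 10]


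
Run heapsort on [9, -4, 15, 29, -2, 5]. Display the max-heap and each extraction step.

Build heap: [29, 9, 15, -4, -2, 5]
Extract 29: [15, 9, 5, -4, -2, 29]
Extract 15: [9, -2, 5, -4, 15, 29]
Extract 9: [5, -2, -4, 9, 15, 29]
Extract 5: [-2, -4, 5, 9, 15, 29]
Extract -2: [-4, -2, 5, 9, 15, 29]


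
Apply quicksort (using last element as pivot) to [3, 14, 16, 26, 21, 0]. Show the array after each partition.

Partition 1: pivot=0 at index 0 -> [0, 14, 16, 26, 21, 3]
Partition 2: pivot=3 at index 1 -> [0, 3, 16, 26, 21, 14]
Partition 3: pivot=14 at index 2 -> [0, 3, 14, 26, 21, 16]
Partition 4: pivot=16 at index 3 -> [0, 3, 14, 16, 21, 26]
Partition 5: pivot=26 at index 5 -> [0, 3, 14, 16, 21, 26]


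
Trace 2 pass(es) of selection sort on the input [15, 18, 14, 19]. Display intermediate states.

Pass 1: Select minimum 14 at index 2, swap -> [14, 18, 15, 19]
Pass 2: Select minimum 15 at index 2, swap -> [14, 15, 18, 19]


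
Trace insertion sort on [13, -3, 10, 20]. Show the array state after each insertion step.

First element 13 is already 'sorted'
Insert -3: shifted 1 elements -> [-3, 13, 10, 20]
Insert 10: shifted 1 elements -> [-3, 10, 13, 20]
Insert 20: shifted 0 elements -> [-3, 10, 13, 20]


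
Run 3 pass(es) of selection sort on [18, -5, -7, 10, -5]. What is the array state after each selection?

Pass 1: Select minimum -7 at index 2, swap -> [-7, -5, 18, 10, -5]
Pass 2: Select minimum -5 at index 1, swap -> [-7, -5, 18, 10, -5]
Pass 3: Select minimum -5 at index 4, swap -> [-7, -5, -5, 10, 18]


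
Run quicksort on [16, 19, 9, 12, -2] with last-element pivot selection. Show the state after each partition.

Partition 1: pivot=-2 at index 0 -> [-2, 19, 9, 12, 16]
Partition 2: pivot=16 at index 3 -> [-2, 9, 12, 16, 19]
Partition 3: pivot=12 at index 2 -> [-2, 9, 12, 16, 19]


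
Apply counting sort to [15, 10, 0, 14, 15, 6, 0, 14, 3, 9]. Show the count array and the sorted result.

Count array: [2, 0, 0, 1, 0, 0, 1, 0, 0, 1, 1, 0, 0, 0, 2, 2]
(count[i] = number of elements equal to i)
Cumulative count: [2, 2, 2, 3, 3, 3, 4, 4, 4, 5, 6, 6, 6, 6, 8, 10]
Sorted: [0, 0, 3, 6, 9, 10, 14, 14, 15, 15]


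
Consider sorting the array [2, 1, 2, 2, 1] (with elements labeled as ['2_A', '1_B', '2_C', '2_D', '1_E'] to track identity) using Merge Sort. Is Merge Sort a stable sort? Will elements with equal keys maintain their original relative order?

Trace Merge Sort on the labeled array (the key is the number; the letter only tracks identity):
  Merge [2_A] + [1_B] -> [1_B, 2_A]
  Merge [2_D] + [1_E] -> [1_E, 2_D]
  Merge [2_C] + [1_E, 2_D] -> [1_E, 2_C, 2_D]
  Merge [1_B, 2_A] + [1_E, 2_C, 2_D] -> [1_B, 1_E, 2_A, 2_C, 2_D]
Final order: [1_B, 1_E, 2_A, 2_C, 2_D]
Equal keys:
  value 1: originally 1_B, 1_E; after sorting 1_B, 1_E -> order preserved
  value 2: originally 2_A, 2_C, 2_D; after sorting 2_A, 2_C, 2_D -> order preserved
All equal keys kept their original relative order. Merge Sort is stable: when the heads of the two halves are equal the merge takes from the left half first.
Answer: Stable


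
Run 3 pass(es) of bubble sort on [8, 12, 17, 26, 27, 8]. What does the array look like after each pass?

After pass 1: [8, 12, 17, 26, 8, 27] (1 swaps)
After pass 2: [8, 12, 17, 8, 26, 27] (1 swaps)
After pass 3: [8, 12, 8, 17, 26, 27] (1 swaps)
Total swaps: 3


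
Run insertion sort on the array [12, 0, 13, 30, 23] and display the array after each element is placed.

First element 12 is already 'sorted'
Insert 0: shifted 1 elements -> [0, 12, 13, 30, 23]
Insert 13: shifted 0 elements -> [0, 12, 13, 30, 23]
Insert 30: shifted 0 elements -> [0, 12, 13, 30, 23]
Insert 23: shifted 1 elements -> [0, 12, 13, 23, 30]


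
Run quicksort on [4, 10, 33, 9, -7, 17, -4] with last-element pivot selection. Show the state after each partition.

Partition 1: pivot=-4 at index 1 -> [-7, -4, 33, 9, 4, 17, 10]
Partition 2: pivot=10 at index 4 -> [-7, -4, 9, 4, 10, 17, 33]
Partition 3: pivot=4 at index 2 -> [-7, -4, 4, 9, 10, 17, 33]
Partition 4: pivot=33 at index 6 -> [-7, -4, 4, 9, 10, 17, 33]


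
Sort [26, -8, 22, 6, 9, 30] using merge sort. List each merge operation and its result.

Divide and conquer:
  Merge [-8] + [22] -> [-8, 22]
  Merge [26] + [-8, 22] -> [-8, 22, 26]
  Merge [9] + [30] -> [9, 30]
  Merge [6] + [9, 30] -> [6, 9, 30]
  Merge [-8, 22, 26] + [6, 9, 30] -> [-8, 6, 9, 22, 26, 30]


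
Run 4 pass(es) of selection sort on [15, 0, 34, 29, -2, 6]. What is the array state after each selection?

Pass 1: Select minimum -2 at index 4, swap -> [-2, 0, 34, 29, 15, 6]
Pass 2: Select minimum 0 at index 1, swap -> [-2, 0, 34, 29, 15, 6]
Pass 3: Select minimum 6 at index 5, swap -> [-2, 0, 6, 29, 15, 34]
Pass 4: Select minimum 15 at index 4, swap -> [-2, 0, 6, 15, 29, 34]


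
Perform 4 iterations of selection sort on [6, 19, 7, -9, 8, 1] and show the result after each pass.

Pass 1: Select minimum -9 at index 3, swap -> [-9, 19, 7, 6, 8, 1]
Pass 2: Select minimum 1 at index 5, swap -> [-9, 1, 7, 6, 8, 19]
Pass 3: Select minimum 6 at index 3, swap -> [-9, 1, 6, 7, 8, 19]
Pass 4: Select minimum 7 at index 3, swap -> [-9, 1, 6, 7, 8, 19]


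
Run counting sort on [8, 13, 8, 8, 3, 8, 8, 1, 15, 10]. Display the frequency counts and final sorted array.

Count array: [0, 1, 0, 1, 0, 0, 0, 0, 5, 0, 1, 0, 0, 1, 0, 1]
(count[i] = number of elements equal to i)
Cumulative count: [0, 1, 1, 2, 2, 2, 2, 2, 7, 7, 8, 8, 8, 9, 9, 10]
Sorted: [1, 3, 8, 8, 8, 8, 8, 10, 13, 15]


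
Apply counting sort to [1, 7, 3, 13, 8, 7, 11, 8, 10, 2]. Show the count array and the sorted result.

Count array: [0, 1, 1, 1, 0, 0, 0, 2, 2, 0, 1, 1, 0, 1]
(count[i] = number of elements equal to i)
Cumulative count: [0, 1, 2, 3, 3, 3, 3, 5, 7, 7, 8, 9, 9, 10]
Sorted: [1, 2, 3, 7, 7, 8, 8, 10, 11, 13]


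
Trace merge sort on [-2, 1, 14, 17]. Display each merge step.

Divide and conquer:
  Merge [-2] + [1] -> [-2, 1]
  Merge [14] + [17] -> [14, 17]
  Merge [-2, 1] + [14, 17] -> [-2, 1, 14, 17]


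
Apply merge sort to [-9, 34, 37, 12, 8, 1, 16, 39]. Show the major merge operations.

Divide and conquer:
  Merge [-9] + [34] -> [-9, 34]
  Merge [37] + [12] -> [12, 37]
  Merge [-9, 34] + [12, 37] -> [-9, 12, 34, 37]
  Merge [8] + [1] -> [1, 8]
  Merge [16] + [39] -> [16, 39]
  Merge [1, 8] + [16, 39] -> [1, 8, 16, 39]
  Merge [-9, 12, 34, 37] + [1, 8, 16, 39] -> [-9, 1, 8, 12, 16, 34, 37, 39]


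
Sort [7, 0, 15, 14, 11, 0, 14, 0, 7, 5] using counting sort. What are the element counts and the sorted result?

Count array: [3, 0, 0, 0, 0, 1, 0, 2, 0, 0, 0, 1, 0, 0, 2, 1]
(count[i] = number of elements equal to i)
Cumulative count: [3, 3, 3, 3, 3, 4, 4, 6, 6, 6, 6, 7, 7, 7, 9, 10]
Sorted: [0, 0, 0, 5, 7, 7, 11, 14, 14, 15]


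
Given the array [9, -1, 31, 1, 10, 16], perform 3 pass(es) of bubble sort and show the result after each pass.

After pass 1: [-1, 9, 1, 10, 16, 31] (4 swaps)
After pass 2: [-1, 1, 9, 10, 16, 31] (1 swaps)
After pass 3: [-1, 1, 9, 10, 16, 31] (0 swaps)
Total swaps: 5


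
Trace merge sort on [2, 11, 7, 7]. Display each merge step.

Divide and conquer:
  Merge [2] + [11] -> [2, 11]
  Merge [7] + [7] -> [7, 7]
  Merge [2, 11] + [7, 7] -> [2, 7, 7, 11]


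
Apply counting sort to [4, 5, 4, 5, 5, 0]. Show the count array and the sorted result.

Count array: [1, 0, 0, 0, 2, 3]
(count[i] = number of elements equal to i)
Cumulative count: [1, 1, 1, 1, 3, 6]
Sorted: [0, 4, 4, 5, 5, 5]


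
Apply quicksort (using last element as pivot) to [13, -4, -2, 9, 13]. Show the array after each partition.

Partition 1: pivot=13 at index 4 -> [13, -4, -2, 9, 13]
Partition 2: pivot=9 at index 2 -> [-4, -2, 9, 13, 13]
Partition 3: pivot=-2 at index 1 -> [-4, -2, 9, 13, 13]


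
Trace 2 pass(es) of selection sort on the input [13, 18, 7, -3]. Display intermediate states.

Pass 1: Select minimum -3 at index 3, swap -> [-3, 18, 7, 13]
Pass 2: Select minimum 7 at index 2, swap -> [-3, 7, 18, 13]


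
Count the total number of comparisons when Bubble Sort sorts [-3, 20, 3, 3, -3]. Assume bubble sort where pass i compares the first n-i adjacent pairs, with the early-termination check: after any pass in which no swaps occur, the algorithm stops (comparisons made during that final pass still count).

Pass 1: compare adjacent pairs (0,1)..(3,4) = 4 comparison(s), 3 swap(s) -> [-3, 3, 3, -3, 20]
Pass 2: compare adjacent pairs (0,1)..(2,3) = 3 comparison(s), 1 swap(s) -> [-3, 3, -3, 3, 20]
Pass 3: compare adjacent pairs (0,1)..(1,2) = 2 comparison(s), 1 swap(s) -> [-3, -3, 3, 3, 20]
Pass 4: compare adjacent pairs (0,1)..(0,1) = 1 comparison(s), 0 swap(s) -> [-3, -3, 3, 3, 20]
No swaps in this pass, so bubble sort stops here.
Total comparisons: 4 + 3 + 2 + 1 = 10


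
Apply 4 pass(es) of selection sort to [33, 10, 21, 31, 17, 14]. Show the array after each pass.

Pass 1: Select minimum 10 at index 1, swap -> [10, 33, 21, 31, 17, 14]
Pass 2: Select minimum 14 at index 5, swap -> [10, 14, 21, 31, 17, 33]
Pass 3: Select minimum 17 at index 4, swap -> [10, 14, 17, 31, 21, 33]
Pass 4: Select minimum 21 at index 4, swap -> [10, 14, 17, 21, 31, 33]


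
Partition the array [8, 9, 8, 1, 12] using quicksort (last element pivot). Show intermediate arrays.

Partition 1: pivot=12 at index 4 -> [8, 9, 8, 1, 12]
Partition 2: pivot=1 at index 0 -> [1, 9, 8, 8, 12]
Partition 3: pivot=8 at index 2 -> [1, 8, 8, 9, 12]


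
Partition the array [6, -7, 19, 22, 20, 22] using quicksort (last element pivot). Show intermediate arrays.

Partition 1: pivot=22 at index 5 -> [6, -7, 19, 22, 20, 22]
Partition 2: pivot=20 at index 3 -> [6, -7, 19, 20, 22, 22]
Partition 3: pivot=19 at index 2 -> [6, -7, 19, 20, 22, 22]
Partition 4: pivot=-7 at index 0 -> [-7, 6, 19, 20, 22, 22]


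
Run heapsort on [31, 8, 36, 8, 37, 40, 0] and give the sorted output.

Build heap: [40, 37, 36, 8, 8, 31, 0]
Extract 40: [37, 8, 36, 0, 8, 31, 40]
Extract 37: [36, 8, 31, 0, 8, 37, 40]
Extract 36: [31, 8, 8, 0, 36, 37, 40]
Extract 31: [8, 0, 8, 31, 36, 37, 40]
Extract 8: [8, 0, 8, 31, 36, 37, 40]
Extract 8: [0, 8, 8, 31, 36, 37, 40]


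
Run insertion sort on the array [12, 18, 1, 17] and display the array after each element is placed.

First element 12 is already 'sorted'
Insert 18: shifted 0 elements -> [12, 18, 1, 17]
Insert 1: shifted 2 elements -> [1, 12, 18, 17]
Insert 17: shifted 1 elements -> [1, 12, 17, 18]


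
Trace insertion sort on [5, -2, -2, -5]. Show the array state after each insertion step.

First element 5 is already 'sorted'
Insert -2: shifted 1 elements -> [-2, 5, -2, -5]
Insert -2: shifted 1 elements -> [-2, -2, 5, -5]
Insert -5: shifted 3 elements -> [-5, -2, -2, 5]


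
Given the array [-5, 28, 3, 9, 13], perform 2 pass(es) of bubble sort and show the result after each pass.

After pass 1: [-5, 3, 9, 13, 28] (3 swaps)
After pass 2: [-5, 3, 9, 13, 28] (0 swaps)
Total swaps: 3


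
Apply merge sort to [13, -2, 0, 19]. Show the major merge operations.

Divide and conquer:
  Merge [13] + [-2] -> [-2, 13]
  Merge [0] + [19] -> [0, 19]
  Merge [-2, 13] + [0, 19] -> [-2, 0, 13, 19]


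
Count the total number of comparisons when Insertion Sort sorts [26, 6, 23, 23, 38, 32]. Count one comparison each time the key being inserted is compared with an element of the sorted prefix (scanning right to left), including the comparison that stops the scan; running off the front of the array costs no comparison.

Insert 6: 26 > 6 (shift), reached front = 1 comparison(s) -> [6, 26, 23, 23, 38, 32]
Insert 23: 26 > 23 (shift), 6 <= 23 (stop) = 2 comparison(s) -> [6, 23, 26, 23, 38, 32]
Insert 23: 26 > 23 (shift), 23 <= 23 (stop) = 2 comparison(s) -> [6, 23, 23, 26, 38, 32]
Insert 38: 26 <= 38 (stop) = 1 comparison(s) -> [6, 23, 23, 26, 38, 32]
Insert 32: 38 > 32 (shift), 26 <= 32 (stop) = 2 comparison(s) -> [6, 23, 23, 26, 32, 38]
Total comparisons: 1 + 2 + 2 + 1 + 2 = 8


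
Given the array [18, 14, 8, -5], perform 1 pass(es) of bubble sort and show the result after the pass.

After pass 1: [14, 8, -5, 18] (3 swaps)
Total swaps: 3


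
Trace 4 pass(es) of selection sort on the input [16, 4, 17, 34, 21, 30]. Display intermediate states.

Pass 1: Select minimum 4 at index 1, swap -> [4, 16, 17, 34, 21, 30]
Pass 2: Select minimum 16 at index 1, swap -> [4, 16, 17, 34, 21, 30]
Pass 3: Select minimum 17 at index 2, swap -> [4, 16, 17, 34, 21, 30]
Pass 4: Select minimum 21 at index 4, swap -> [4, 16, 17, 21, 34, 30]


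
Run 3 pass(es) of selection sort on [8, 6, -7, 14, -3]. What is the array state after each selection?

Pass 1: Select minimum -7 at index 2, swap -> [-7, 6, 8, 14, -3]
Pass 2: Select minimum -3 at index 4, swap -> [-7, -3, 8, 14, 6]
Pass 3: Select minimum 6 at index 4, swap -> [-7, -3, 6, 14, 8]


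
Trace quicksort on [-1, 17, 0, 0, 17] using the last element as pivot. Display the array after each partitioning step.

Partition 1: pivot=17 at index 4 -> [-1, 17, 0, 0, 17]
Partition 2: pivot=0 at index 2 -> [-1, 0, 0, 17, 17]
Partition 3: pivot=0 at index 1 -> [-1, 0, 0, 17, 17]


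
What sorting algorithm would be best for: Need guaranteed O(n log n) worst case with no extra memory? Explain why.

Best choice: Heapsort
Reason: Heapsort is O(n log n) worst case and sorts in-place; quicksort can degrade to O(n^2)


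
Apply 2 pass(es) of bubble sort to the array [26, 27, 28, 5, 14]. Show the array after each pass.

After pass 1: [26, 27, 5, 14, 28] (2 swaps)
After pass 2: [26, 5, 14, 27, 28] (2 swaps)
Total swaps: 4


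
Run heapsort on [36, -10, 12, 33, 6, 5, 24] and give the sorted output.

Build heap: [36, 33, 24, -10, 6, 5, 12]
Extract 36: [33, 12, 24, -10, 6, 5, 36]
Extract 33: [24, 12, 5, -10, 6, 33, 36]
Extract 24: [12, 6, 5, -10, 24, 33, 36]
Extract 12: [6, -10, 5, 12, 24, 33, 36]
Extract 6: [5, -10, 6, 12, 24, 33, 36]
Extract 5: [-10, 5, 6, 12, 24, 33, 36]


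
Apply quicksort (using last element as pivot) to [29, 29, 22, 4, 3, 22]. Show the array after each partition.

Partition 1: pivot=22 at index 3 -> [22, 4, 3, 22, 29, 29]
Partition 2: pivot=3 at index 0 -> [3, 4, 22, 22, 29, 29]
Partition 3: pivot=22 at index 2 -> [3, 4, 22, 22, 29, 29]
Partition 4: pivot=29 at index 5 -> [3, 4, 22, 22, 29, 29]


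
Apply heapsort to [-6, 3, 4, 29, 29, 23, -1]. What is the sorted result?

Build heap: [29, 29, 23, 3, -6, 4, -1]
Extract 29: [29, 3, 23, -1, -6, 4, 29]
Extract 29: [23, 3, 4, -1, -6, 29, 29]
Extract 23: [4, 3, -6, -1, 23, 29, 29]
Extract 4: [3, -1, -6, 4, 23, 29, 29]
Extract 3: [-1, -6, 3, 4, 23, 29, 29]
Extract -1: [-6, -1, 3, 4, 23, 29, 29]


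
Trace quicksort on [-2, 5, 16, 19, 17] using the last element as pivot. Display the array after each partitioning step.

Partition 1: pivot=17 at index 3 -> [-2, 5, 16, 17, 19]
Partition 2: pivot=16 at index 2 -> [-2, 5, 16, 17, 19]
Partition 3: pivot=5 at index 1 -> [-2, 5, 16, 17, 19]


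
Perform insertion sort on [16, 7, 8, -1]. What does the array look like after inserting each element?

First element 16 is already 'sorted'
Insert 7: shifted 1 elements -> [7, 16, 8, -1]
Insert 8: shifted 1 elements -> [7, 8, 16, -1]
Insert -1: shifted 3 elements -> [-1, 7, 8, 16]


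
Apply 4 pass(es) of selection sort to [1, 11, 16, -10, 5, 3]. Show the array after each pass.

Pass 1: Select minimum -10 at index 3, swap -> [-10, 11, 16, 1, 5, 3]
Pass 2: Select minimum 1 at index 3, swap -> [-10, 1, 16, 11, 5, 3]
Pass 3: Select minimum 3 at index 5, swap -> [-10, 1, 3, 11, 5, 16]
Pass 4: Select minimum 5 at index 4, swap -> [-10, 1, 3, 5, 11, 16]


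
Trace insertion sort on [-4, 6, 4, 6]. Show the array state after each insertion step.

First element -4 is already 'sorted'
Insert 6: shifted 0 elements -> [-4, 6, 4, 6]
Insert 4: shifted 1 elements -> [-4, 4, 6, 6]
Insert 6: shifted 0 elements -> [-4, 4, 6, 6]


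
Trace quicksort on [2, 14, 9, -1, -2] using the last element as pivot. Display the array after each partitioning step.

Partition 1: pivot=-2 at index 0 -> [-2, 14, 9, -1, 2]
Partition 2: pivot=2 at index 2 -> [-2, -1, 2, 14, 9]
Partition 3: pivot=9 at index 3 -> [-2, -1, 2, 9, 14]


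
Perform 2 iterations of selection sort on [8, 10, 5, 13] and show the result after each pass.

Pass 1: Select minimum 5 at index 2, swap -> [5, 10, 8, 13]
Pass 2: Select minimum 8 at index 2, swap -> [5, 8, 10, 13]


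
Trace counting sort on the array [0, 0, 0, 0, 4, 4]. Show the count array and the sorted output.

Count array: [4, 0, 0, 0, 2]
(count[i] = number of elements equal to i)
Cumulative count: [4, 4, 4, 4, 6]
Sorted: [0, 0, 0, 0, 4, 4]


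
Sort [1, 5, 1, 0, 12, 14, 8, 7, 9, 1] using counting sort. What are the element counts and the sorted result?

Count array: [1, 3, 0, 0, 0, 1, 0, 1, 1, 1, 0, 0, 1, 0, 1]
(count[i] = number of elements equal to i)
Cumulative count: [1, 4, 4, 4, 4, 5, 5, 6, 7, 8, 8, 8, 9, 9, 10]
Sorted: [0, 1, 1, 1, 5, 7, 8, 9, 12, 14]


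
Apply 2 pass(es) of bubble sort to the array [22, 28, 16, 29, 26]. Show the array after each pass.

After pass 1: [22, 16, 28, 26, 29] (2 swaps)
After pass 2: [16, 22, 26, 28, 29] (2 swaps)
Total swaps: 4


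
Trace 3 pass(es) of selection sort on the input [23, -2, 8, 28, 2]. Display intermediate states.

Pass 1: Select minimum -2 at index 1, swap -> [-2, 23, 8, 28, 2]
Pass 2: Select minimum 2 at index 4, swap -> [-2, 2, 8, 28, 23]
Pass 3: Select minimum 8 at index 2, swap -> [-2, 2, 8, 28, 23]


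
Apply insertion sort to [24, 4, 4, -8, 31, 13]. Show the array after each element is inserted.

First element 24 is already 'sorted'
Insert 4: shifted 1 elements -> [4, 24, 4, -8, 31, 13]
Insert 4: shifted 1 elements -> [4, 4, 24, -8, 31, 13]
Insert -8: shifted 3 elements -> [-8, 4, 4, 24, 31, 13]
Insert 31: shifted 0 elements -> [-8, 4, 4, 24, 31, 13]
Insert 13: shifted 2 elements -> [-8, 4, 4, 13, 24, 31]


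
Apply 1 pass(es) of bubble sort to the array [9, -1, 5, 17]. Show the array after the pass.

After pass 1: [-1, 5, 9, 17] (2 swaps)
Total swaps: 2


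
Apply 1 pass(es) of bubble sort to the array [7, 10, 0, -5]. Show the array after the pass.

After pass 1: [7, 0, -5, 10] (2 swaps)
Total swaps: 2


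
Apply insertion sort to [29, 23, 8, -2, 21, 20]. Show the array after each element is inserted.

First element 29 is already 'sorted'
Insert 23: shifted 1 elements -> [23, 29, 8, -2, 21, 20]
Insert 8: shifted 2 elements -> [8, 23, 29, -2, 21, 20]
Insert -2: shifted 3 elements -> [-2, 8, 23, 29, 21, 20]
Insert 21: shifted 2 elements -> [-2, 8, 21, 23, 29, 20]
Insert 20: shifted 3 elements -> [-2, 8, 20, 21, 23, 29]
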